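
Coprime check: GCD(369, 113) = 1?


Euclidean algorithm:
369 = 3 * 113 + 30
113 = 3 * 30 + 23
30 = 1 * 23 + 7
23 = 3 * 7 + 2
7 = 3 * 2 + 1
2 = 2 * 1 + 0
GCD(369, 113) = 1

Yes, coprime (GCD = 1)


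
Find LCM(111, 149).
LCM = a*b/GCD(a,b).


GCD(111, 149) = 1
LCM = 111*149/1 = 16539/1 = 16539

LCM = 16539


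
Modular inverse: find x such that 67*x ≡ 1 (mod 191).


Use the extended Euclidean algorithm on (191, 67); each row r = 191*s + 67*t:
r=191, s=1, t=0
r=67, s=0, t=1
q=2: r=57, s=1, t=-2   [191*(1) + 67*(-2) = 57]
q=1: r=10, s=-1, t=3   [191*(-1) + 67*(3) = 10]
q=5: r=7, s=6, t=-17   [191*(6) + 67*(-17) = 7]
q=1: r=3, s=-7, t=20   [191*(-7) + 67*(20) = 3]
q=2: r=1, s=20, t=-57   [191*(20) + 67*(-57) = 1]
q=3: r=0, s=-67, t=191   [191*(-67) + 67*(191) = 0]
GCD = 1 with t = -57, so 67*(-57) ≡ 1 (mod 191)
Inverse = -57 mod 191 = 134
Check: 67 * 134 = 8978 ≡ 1 (mod 191)

67^(-1) ≡ 134 (mod 191)


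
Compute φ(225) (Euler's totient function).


225 = 3^2 × 5^2
Prime factors: 3, 5
φ(225) = 225 × (1-1/3) × (1-1/5)
= 225 × 2/3 × 4/5 = 120

φ(225) = 120


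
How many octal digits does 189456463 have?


189456463 in base 8 = 1322560117
Number of digits = 10

10 digits (base 8)


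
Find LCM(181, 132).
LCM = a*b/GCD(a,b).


GCD(181, 132) = 1
LCM = 181*132/1 = 23892/1 = 23892

LCM = 23892


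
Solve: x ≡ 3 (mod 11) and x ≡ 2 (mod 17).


M = 11*17 = 187
M1 = M/11 = 17, M2 = M/17 = 11
M1^(-1) mod 11 = 2, M2^(-1) mod 17 = 14
x = 3*17*2 + 2*11*14 = 410
410 mod 187 = 36
Check: 36 mod 11 = 3 ✓, 36 mod 17 = 2 ✓

x ≡ 36 (mod 187)


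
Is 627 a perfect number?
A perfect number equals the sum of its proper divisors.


Proper divisors of 627: 1, 3, 11, 19, 33, 57, 209
Sum = 1 + 3 + 11 + 19 + 33 + 57 + 209 = 333

No, 627 is not perfect (333 ≠ 627)


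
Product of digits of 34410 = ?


3 × 4 × 4 × 1 × 0 = 0


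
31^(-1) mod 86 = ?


Use the extended Euclidean algorithm on (86, 31); each row r = 86*s + 31*t:
r=86, s=1, t=0
r=31, s=0, t=1
q=2: r=24, s=1, t=-2   [86*(1) + 31*(-2) = 24]
q=1: r=7, s=-1, t=3   [86*(-1) + 31*(3) = 7]
q=3: r=3, s=4, t=-11   [86*(4) + 31*(-11) = 3]
q=2: r=1, s=-9, t=25   [86*(-9) + 31*(25) = 1]
q=3: r=0, s=31, t=-86   [86*(31) + 31*(-86) = 0]
GCD = 1 with t = 25, so 31*(25) ≡ 1 (mod 86)
Inverse = 25 mod 86 = 25
Check: 31 * 25 = 775 ≡ 1 (mod 86)

31^(-1) ≡ 25 (mod 86)


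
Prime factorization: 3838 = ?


3838 / 2 = 1919
1919 / 19 = 101
101 / 101 = 1
3838 = 2 × 19 × 101


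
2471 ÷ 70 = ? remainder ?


2471 = 70 * 35 + 21
Check: 2450 + 21 = 2471

q = 35, r = 21


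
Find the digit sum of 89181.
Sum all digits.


8 + 9 + 1 + 8 + 1 = 27


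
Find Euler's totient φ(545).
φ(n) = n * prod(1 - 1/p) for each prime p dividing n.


545 = 5 × 109
Prime factors: 5, 109
φ(545) = 545 × (1-1/5) × (1-1/109)
= 545 × 4/5 × 108/109 = 432

φ(545) = 432


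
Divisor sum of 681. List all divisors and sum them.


Divisors of 681: 1, 3, 227, 681
Sum = 1 + 3 + 227 + 681 = 912

σ(681) = 912


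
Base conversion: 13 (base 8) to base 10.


13 (base 8) = 11 (decimal)
11 (decimal) = 11 (base 10)


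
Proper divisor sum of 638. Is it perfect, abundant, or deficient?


Proper divisors: 1, 2, 11, 22, 29, 58, 319
Sum = 1 + 2 + 11 + 22 + 29 + 58 + 319 = 442
442 < 638 → deficient

s(638) = 442 (deficient)


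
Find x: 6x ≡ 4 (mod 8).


GCD(6, 8) = 2 divides 4
Divide: 3x ≡ 2 (mod 4)
x ≡ 2 (mod 4)


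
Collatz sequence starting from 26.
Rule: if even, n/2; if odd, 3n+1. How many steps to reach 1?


26 → 13 → 40 → 20 → 10 → 5 → 16 → 8 → 4 → 2 → 1
Total steps = 10

10 steps


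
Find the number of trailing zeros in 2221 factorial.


floor(2221/5) = 444
floor(2221/25) = 88
floor(2221/125) = 17
floor(2221/625) = 3
Total = 552

552 trailing zeros


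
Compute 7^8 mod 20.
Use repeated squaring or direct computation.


7^1 mod 20 = 7
7^2 mod 20 = 9
7^3 mod 20 = 3
7^4 mod 20 = 1
7^5 mod 20 = 7
7^6 mod 20 = 9
7^7 mod 20 = 3
7^8 mod 20 = 1


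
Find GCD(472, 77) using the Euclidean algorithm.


472 = 6 * 77 + 10
77 = 7 * 10 + 7
10 = 1 * 7 + 3
7 = 2 * 3 + 1
3 = 3 * 1 + 0
GCD = 1


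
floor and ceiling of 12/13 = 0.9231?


12/13 = 0.9231
floor = 0
ceil = 1

floor = 0, ceil = 1


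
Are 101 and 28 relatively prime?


Euclidean algorithm:
101 = 3 * 28 + 17
28 = 1 * 17 + 11
17 = 1 * 11 + 6
11 = 1 * 6 + 5
6 = 1 * 5 + 1
5 = 5 * 1 + 0
GCD(101, 28) = 1

Yes, coprime (GCD = 1)


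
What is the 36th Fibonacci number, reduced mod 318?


F(k) mod 318 for k=1..36:
1, 1, 2, 3, 5, 8, 13, 21, 34, 55, 89, 144, 233, 59, 292, 33, 7, 40, 47, 87, 134, 221, 37, 258, 295, 235, 212, 129, 23, 152, 175, 9, 184, 193, 59, 252
F(36) mod 318 = 252


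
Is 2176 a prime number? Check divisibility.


2176 / 2 = 1088 (exact division)
2176 is NOT prime.

No, 2176 is not prime


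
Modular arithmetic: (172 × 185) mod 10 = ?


172 × 185 = 31820
31820 mod 10 = 0


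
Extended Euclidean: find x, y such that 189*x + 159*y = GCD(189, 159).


Tabular extended Euclidean (each row: r = 189*s + 159*t):
r=189, s=1, t=0
r=159, s=0, t=1
q=1: r=30, s=1, t=-1   [189*(1) + 159*(-1) = 30]
q=5: r=9, s=-5, t=6   [189*(-5) + 159*(6) = 9]
q=3: r=3, s=16, t=-19   [189*(16) + 159*(-19) = 3]
q=3: r=0, s=-53, t=63   [189*(-53) + 159*(63) = 0]
GCD = 3; from the row with r=3: x=16, y=-19
Check: 189*(16) + 159*(-19) = 3024 - 3021 = 3

GCD = 3, x = 16, y = -19


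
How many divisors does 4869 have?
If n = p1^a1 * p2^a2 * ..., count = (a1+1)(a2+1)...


4869 = 3^2 × 541^1
d(4869) = (2+1) × (1+1) = 6

6 divisors


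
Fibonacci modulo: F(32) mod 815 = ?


F(k) mod 815 for k=1..32:
1, 1, 2, 3, 5, 8, 13, 21, 34, 55, 89, 144, 233, 377, 610, 172, 782, 139, 106, 245, 351, 596, 132, 728, 45, 773, 3, 776, 779, 740, 704, 629
F(32) mod 815 = 629


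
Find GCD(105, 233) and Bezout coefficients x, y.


Tabular extended Euclidean (each row: r = 105*s + 233*t):
r=105, s=1, t=0
r=233, s=0, t=1
q=0: r=105, s=1, t=0   [105*(1) + 233*(0) = 105]
q=2: r=23, s=-2, t=1   [105*(-2) + 233*(1) = 23]
q=4: r=13, s=9, t=-4   [105*(9) + 233*(-4) = 13]
q=1: r=10, s=-11, t=5   [105*(-11) + 233*(5) = 10]
q=1: r=3, s=20, t=-9   [105*(20) + 233*(-9) = 3]
q=3: r=1, s=-71, t=32   [105*(-71) + 233*(32) = 1]
q=3: r=0, s=233, t=-105   [105*(233) + 233*(-105) = 0]
GCD = 1; from the row with r=1: x=-71, y=32
Check: 105*(-71) + 233*(32) = -7455 + 7456 = 1

GCD = 1, x = -71, y = 32


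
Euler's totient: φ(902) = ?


902 = 2 × 11 × 41
Prime factors: 2, 11, 41
φ(902) = 902 × (1-1/2) × (1-1/11) × (1-1/41)
= 902 × 1/2 × 10/11 × 40/41 = 400

φ(902) = 400


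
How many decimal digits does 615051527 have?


615051527 has 9 digits in base 10
floor(log10(615051527)) + 1 = floor(8.7889) + 1 = 9

9 digits (base 10)


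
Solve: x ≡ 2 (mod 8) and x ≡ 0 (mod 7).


M = 8*7 = 56
M1 = M/8 = 7, M2 = M/7 = 8
M1^(-1) mod 8 = 7, M2^(-1) mod 7 = 1
x = 2*7*7 + 0*8*1 = 98
98 mod 56 = 42
Check: 42 mod 8 = 2 ✓, 42 mod 7 = 0 ✓

x ≡ 42 (mod 56)


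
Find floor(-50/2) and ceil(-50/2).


-50/2 = -25.0000
floor = -25
ceil = -25

floor = -25, ceil = -25


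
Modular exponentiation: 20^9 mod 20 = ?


20^1 mod 20 = 0
20^2 mod 20 = 0
20^3 mod 20 = 0
20^4 mod 20 = 0
20^5 mod 20 = 0
20^6 mod 20 = 0
20^7 mod 20 = 0
20^8 mod 20 = 0
20^9 mod 20 = 0


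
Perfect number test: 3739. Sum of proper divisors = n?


Proper divisors of 3739: 1
Sum = 1 = 1

No, 3739 is not perfect (1 ≠ 3739)


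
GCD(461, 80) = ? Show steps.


461 = 5 * 80 + 61
80 = 1 * 61 + 19
61 = 3 * 19 + 4
19 = 4 * 4 + 3
4 = 1 * 3 + 1
3 = 3 * 1 + 0
GCD = 1


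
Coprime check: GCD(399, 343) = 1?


Euclidean algorithm:
399 = 1 * 343 + 56
343 = 6 * 56 + 7
56 = 8 * 7 + 0
GCD(399, 343) = 7

No, not coprime (GCD = 7)


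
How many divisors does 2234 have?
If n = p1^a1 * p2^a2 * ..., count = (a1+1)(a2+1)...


2234 = 2^1 × 1117^1
d(2234) = (1+1) × (1+1) = 4

4 divisors


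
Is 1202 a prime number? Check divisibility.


1202 / 2 = 601 (exact division)
1202 is NOT prime.

No, 1202 is not prime


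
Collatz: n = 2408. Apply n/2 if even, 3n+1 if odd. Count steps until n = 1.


2408 → 1204 → 602 → 301 → 904 → 452 → 226 → 113 → 340 → 170 → 85 → 256 → 128 → 64 → 32 → 16 → 8 → 4 → 2 → 1
Total steps = 19

19 steps


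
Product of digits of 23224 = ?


2 × 3 × 2 × 2 × 4 = 96


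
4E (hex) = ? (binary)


4E (base 16) = 78 (decimal)
78 (decimal) = 1001110 (base 2)


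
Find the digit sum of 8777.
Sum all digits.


8 + 7 + 7 + 7 = 29


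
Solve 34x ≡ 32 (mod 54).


GCD(34, 54) = 2 divides 32
Divide: 17x ≡ 16 (mod 27)
x ≡ 20 (mod 27)


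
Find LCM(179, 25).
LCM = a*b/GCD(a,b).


GCD(179, 25) = 1
LCM = 179*25/1 = 4475/1 = 4475

LCM = 4475


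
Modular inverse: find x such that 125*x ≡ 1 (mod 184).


Use the extended Euclidean algorithm on (184, 125); each row r = 184*s + 125*t:
r=184, s=1, t=0
r=125, s=0, t=1
q=1: r=59, s=1, t=-1   [184*(1) + 125*(-1) = 59]
q=2: r=7, s=-2, t=3   [184*(-2) + 125*(3) = 7]
q=8: r=3, s=17, t=-25   [184*(17) + 125*(-25) = 3]
q=2: r=1, s=-36, t=53   [184*(-36) + 125*(53) = 1]
q=3: r=0, s=125, t=-184   [184*(125) + 125*(-184) = 0]
GCD = 1 with t = 53, so 125*(53) ≡ 1 (mod 184)
Inverse = 53 mod 184 = 53
Check: 125 * 53 = 6625 ≡ 1 (mod 184)

125^(-1) ≡ 53 (mod 184)


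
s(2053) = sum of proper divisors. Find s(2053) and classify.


Proper divisors: 1
Sum = 1 = 1
1 < 2053 → deficient

s(2053) = 1 (deficient)


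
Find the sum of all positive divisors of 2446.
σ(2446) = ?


Divisors of 2446: 1, 2, 1223, 2446
Sum = 1 + 2 + 1223 + 2446 = 3672

σ(2446) = 3672


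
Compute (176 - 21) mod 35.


176 - 21 = 155
155 mod 35 = 15


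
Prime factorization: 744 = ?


744 / 2 = 372
372 / 2 = 186
186 / 2 = 93
93 / 3 = 31
31 / 31 = 1
744 = 2^3 × 3 × 31


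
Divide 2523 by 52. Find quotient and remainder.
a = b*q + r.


2523 = 52 * 48 + 27
Check: 2496 + 27 = 2523

q = 48, r = 27


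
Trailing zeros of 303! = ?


floor(303/5) = 60
floor(303/25) = 12
floor(303/125) = 2
Total = 74

74 trailing zeros


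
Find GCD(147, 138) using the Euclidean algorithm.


147 = 1 * 138 + 9
138 = 15 * 9 + 3
9 = 3 * 3 + 0
GCD = 3


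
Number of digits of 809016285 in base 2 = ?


809016285 in base 2 = 110000001110001001101111011101
Number of digits = 30

30 digits (base 2)


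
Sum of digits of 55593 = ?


5 + 5 + 5 + 9 + 3 = 27


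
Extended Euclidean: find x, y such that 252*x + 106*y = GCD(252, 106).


Tabular extended Euclidean (each row: r = 252*s + 106*t):
r=252, s=1, t=0
r=106, s=0, t=1
q=2: r=40, s=1, t=-2   [252*(1) + 106*(-2) = 40]
q=2: r=26, s=-2, t=5   [252*(-2) + 106*(5) = 26]
q=1: r=14, s=3, t=-7   [252*(3) + 106*(-7) = 14]
q=1: r=12, s=-5, t=12   [252*(-5) + 106*(12) = 12]
q=1: r=2, s=8, t=-19   [252*(8) + 106*(-19) = 2]
q=6: r=0, s=-53, t=126   [252*(-53) + 106*(126) = 0]
GCD = 2; from the row with r=2: x=8, y=-19
Check: 252*(8) + 106*(-19) = 2016 - 2014 = 2

GCD = 2, x = 8, y = -19


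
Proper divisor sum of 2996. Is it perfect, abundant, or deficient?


Proper divisors: 1, 2, 4, 7, 14, 28, 107, 214, 428, 749, 1498
Sum = 1 + 2 + 4 + 7 + 14 + 28 + 107 + 214 + 428 + 749 + 1498 = 3052
3052 > 2996 → abundant

s(2996) = 3052 (abundant)


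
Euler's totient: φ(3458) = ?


3458 = 2 × 7 × 13 × 19
Prime factors: 2, 7, 13, 19
φ(3458) = 3458 × (1-1/2) × (1-1/7) × (1-1/13) × (1-1/19)
= 3458 × 1/2 × 6/7 × 12/13 × 18/19 = 1296

φ(3458) = 1296


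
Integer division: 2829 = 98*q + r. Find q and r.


2829 = 98 * 28 + 85
Check: 2744 + 85 = 2829

q = 28, r = 85


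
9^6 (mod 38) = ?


9^1 mod 38 = 9
9^2 mod 38 = 5
9^3 mod 38 = 7
9^4 mod 38 = 25
9^5 mod 38 = 35
9^6 mod 38 = 11


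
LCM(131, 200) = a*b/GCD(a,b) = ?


GCD(131, 200) = 1
LCM = 131*200/1 = 26200/1 = 26200

LCM = 26200


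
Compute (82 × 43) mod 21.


82 × 43 = 3526
3526 mod 21 = 19


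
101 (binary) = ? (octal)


101 (base 2) = 5 (decimal)
5 (decimal) = 5 (base 8)


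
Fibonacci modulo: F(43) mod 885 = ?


F(k) mod 885 for k=1..43:
1, 1, 2, 3, 5, 8, 13, 21, 34, 55, 89, 144, 233, 377, 610, 102, 712, 814, 641, 570, 326, 11, 337, 348, 685, 148, 833, 96, 44, 140, 184, 324, 508, 832, 455, 402, 857, 374, 346, 720, 181, 16, 197
F(43) mod 885 = 197


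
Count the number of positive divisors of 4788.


4788 = 2^2 × 3^2 × 7^1 × 19^1
d(4788) = (2+1) × (2+1) × (1+1) × (1+1) = 36

36 divisors


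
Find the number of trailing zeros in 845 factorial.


floor(845/5) = 169
floor(845/25) = 33
floor(845/125) = 6
floor(845/625) = 1
Total = 209

209 trailing zeros


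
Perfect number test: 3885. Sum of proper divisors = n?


Proper divisors of 3885: 1, 3, 5, 7, 15, 21, 35, 37, 105, 111, 185, 259, 555, 777, 1295
Sum = 1 + 3 + 5 + 7 + 15 + 21 + 35 + 37 + 105 + 111 + 185 + 259 + 555 + 777 + 1295 = 3411

No, 3885 is not perfect (3411 ≠ 3885)


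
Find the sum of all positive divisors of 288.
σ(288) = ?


Divisors of 288: 1, 2, 3, 4, 6, 8, 9, 12, 16, 18, 24, 32, 36, 48, 72, 96, 144, 288
Sum = 1 + 2 + 3 + 4 + 6 + 8 + 9 + 12 + 16 + 18 + 24 + 32 + 36 + 48 + 72 + 96 + 144 + 288 = 819

σ(288) = 819


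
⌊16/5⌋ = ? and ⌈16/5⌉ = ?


16/5 = 3.2000
floor = 3
ceil = 4

floor = 3, ceil = 4


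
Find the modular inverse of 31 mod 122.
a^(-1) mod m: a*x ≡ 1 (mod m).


Use the extended Euclidean algorithm on (122, 31); each row r = 122*s + 31*t:
r=122, s=1, t=0
r=31, s=0, t=1
q=3: r=29, s=1, t=-3   [122*(1) + 31*(-3) = 29]
q=1: r=2, s=-1, t=4   [122*(-1) + 31*(4) = 2]
q=14: r=1, s=15, t=-59   [122*(15) + 31*(-59) = 1]
q=2: r=0, s=-31, t=122   [122*(-31) + 31*(122) = 0]
GCD = 1 with t = -59, so 31*(-59) ≡ 1 (mod 122)
Inverse = -59 mod 122 = 63
Check: 31 * 63 = 1953 ≡ 1 (mod 122)

31^(-1) ≡ 63 (mod 122)


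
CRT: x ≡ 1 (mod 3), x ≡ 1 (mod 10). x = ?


M = 3*10 = 30
M1 = M/3 = 10, M2 = M/10 = 3
M1^(-1) mod 3 = 1, M2^(-1) mod 10 = 7
x = 1*10*1 + 1*3*7 = 31
31 mod 30 = 1
Check: 1 mod 3 = 1 ✓, 1 mod 10 = 1 ✓

x ≡ 1 (mod 30)


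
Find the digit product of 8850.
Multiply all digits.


8 × 8 × 5 × 0 = 0


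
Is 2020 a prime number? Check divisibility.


2020 / 2 = 1010 (exact division)
2020 is NOT prime.

No, 2020 is not prime


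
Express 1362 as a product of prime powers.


1362 / 2 = 681
681 / 3 = 227
227 / 227 = 1
1362 = 2 × 3 × 227


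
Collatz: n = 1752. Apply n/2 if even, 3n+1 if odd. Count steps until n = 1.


1752 → 876 → 438 → 219 → 658 → 329 → 988 → 494 → 247 → 742 → 371 → 1114 → 557 → 1672 → 836 → 418 → 209 → 628 → 314 → 157 → 472 → 236 → 118 → 59 → 178 → 89 → 268 → 134 → 67 → 202 → 101 → 304 → 152 → 76 → 38 → 19 → 58 → 29 → 88 → 44 → 22 → 11 → 34 → 17 → 52 → 26 → 13 → 40 → 20 → 10 → 5 → 16 → 8 → 4 → 2 → 1
Total steps = 55

55 steps


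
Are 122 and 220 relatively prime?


Euclidean algorithm:
220 = 1 * 122 + 98
122 = 1 * 98 + 24
98 = 4 * 24 + 2
24 = 12 * 2 + 0
GCD(122, 220) = 2

No, not coprime (GCD = 2)


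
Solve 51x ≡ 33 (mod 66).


GCD(51, 66) = 3 divides 33
Divide: 17x ≡ 11 (mod 22)
x ≡ 11 (mod 22)


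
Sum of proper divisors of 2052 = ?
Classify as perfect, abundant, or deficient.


Proper divisors: 1, 2, 3, 4, 6, 9, 12, 18, 19, 27, 36, 38, 54, 57, 76, 108, 114, 171, 228, 342, 513, 684, 1026
Sum = 1 + 2 + 3 + 4 + 6 + 9 + 12 + 18 + 19 + 27 + 36 + 38 + 54 + 57 + 76 + 108 + 114 + 171 + 228 + 342 + 513 + 684 + 1026 = 3548
3548 > 2052 → abundant

s(2052) = 3548 (abundant)


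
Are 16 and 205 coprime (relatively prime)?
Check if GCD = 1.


Euclidean algorithm:
205 = 12 * 16 + 13
16 = 1 * 13 + 3
13 = 4 * 3 + 1
3 = 3 * 1 + 0
GCD(16, 205) = 1

Yes, coprime (GCD = 1)


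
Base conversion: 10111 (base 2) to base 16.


10111 (base 2) = 23 (decimal)
23 (decimal) = 17 (base 16)


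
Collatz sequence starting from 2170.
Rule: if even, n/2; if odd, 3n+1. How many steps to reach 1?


2170 → 1085 → 3256 → 1628 → 814 → 407 → 1222 → 611 → 1834 → 917 → 2752 → 1376 → 688 → 344 → 172 → 86 → 43 → 130 → 65 → 196 → 98 → 49 → 148 → 74 → 37 → 112 → 56 → 28 → 14 → 7 → 22 → 11 → 34 → 17 → 52 → 26 → 13 → 40 → 20 → 10 → 5 → 16 → 8 → 4 → 2 → 1
Total steps = 45

45 steps


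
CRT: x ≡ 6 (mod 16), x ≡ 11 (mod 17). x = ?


M = 16*17 = 272
M1 = M/16 = 17, M2 = M/17 = 16
M1^(-1) mod 16 = 1, M2^(-1) mod 17 = 16
x = 6*17*1 + 11*16*16 = 2918
2918 mod 272 = 198
Check: 198 mod 16 = 6 ✓, 198 mod 17 = 11 ✓

x ≡ 198 (mod 272)


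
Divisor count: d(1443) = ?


1443 = 3^1 × 13^1 × 37^1
d(1443) = (1+1) × (1+1) × (1+1) = 8

8 divisors


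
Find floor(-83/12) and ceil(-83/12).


-83/12 = -6.9167
floor = -7
ceil = -6

floor = -7, ceil = -6


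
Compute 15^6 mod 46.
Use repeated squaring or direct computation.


15^1 mod 46 = 15
15^2 mod 46 = 41
15^3 mod 46 = 17
15^4 mod 46 = 25
15^5 mod 46 = 7
15^6 mod 46 = 13


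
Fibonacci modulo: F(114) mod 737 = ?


F(k) mod 737 for k=1..114:
1, 1, 2, 3, 5, 8, 13, 21, 34, 55, 89, 144, 233, 377, 610, 250, 123, 373, 496, 132, 628, 23, 651, 674, 588, 525, 376, 164, 540, 704, 507, 474, 244, 718, 225, 206, 431, 637, 331, 231, 562, 56, 618, 674, 555, 492, 310, 65, 375, 440, 78, 518, 596, 377, 236, 613, 112, 725, 100, 88, 188, 276, 464, 3, 467, 470, 200, 670, 133, 66, 199, 265, 464, 729, 456, 448, 167, 615, 45, 660, 705, 628, 596, 487, 346, 96, 442, 538, 243, 44, 287, 331, 618, 212, 93, 305, 398, 703, 364, 330, 694, 287, 244, 531, 38, 569, 607, 439, 309, 11, 320, 331, 651, 245
F(114) mod 737 = 245


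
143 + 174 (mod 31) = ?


143 + 174 = 317
317 mod 31 = 7


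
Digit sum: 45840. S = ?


4 + 5 + 8 + 4 + 0 = 21


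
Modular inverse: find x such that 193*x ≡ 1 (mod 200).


Use the extended Euclidean algorithm on (200, 193); each row r = 200*s + 193*t:
r=200, s=1, t=0
r=193, s=0, t=1
q=1: r=7, s=1, t=-1   [200*(1) + 193*(-1) = 7]
q=27: r=4, s=-27, t=28   [200*(-27) + 193*(28) = 4]
q=1: r=3, s=28, t=-29   [200*(28) + 193*(-29) = 3]
q=1: r=1, s=-55, t=57   [200*(-55) + 193*(57) = 1]
q=3: r=0, s=193, t=-200   [200*(193) + 193*(-200) = 0]
GCD = 1 with t = 57, so 193*(57) ≡ 1 (mod 200)
Inverse = 57 mod 200 = 57
Check: 193 * 57 = 11001 ≡ 1 (mod 200)

193^(-1) ≡ 57 (mod 200)


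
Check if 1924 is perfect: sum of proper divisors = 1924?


Proper divisors of 1924: 1, 2, 4, 13, 26, 37, 52, 74, 148, 481, 962
Sum = 1 + 2 + 4 + 13 + 26 + 37 + 52 + 74 + 148 + 481 + 962 = 1800

No, 1924 is not perfect (1800 ≠ 1924)


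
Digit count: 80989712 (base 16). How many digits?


80989712 in base 16 = 4D3CE10
Number of digits = 7

7 digits (base 16)


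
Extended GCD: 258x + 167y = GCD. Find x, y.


Tabular extended Euclidean (each row: r = 258*s + 167*t):
r=258, s=1, t=0
r=167, s=0, t=1
q=1: r=91, s=1, t=-1   [258*(1) + 167*(-1) = 91]
q=1: r=76, s=-1, t=2   [258*(-1) + 167*(2) = 76]
q=1: r=15, s=2, t=-3   [258*(2) + 167*(-3) = 15]
q=5: r=1, s=-11, t=17   [258*(-11) + 167*(17) = 1]
q=15: r=0, s=167, t=-258   [258*(167) + 167*(-258) = 0]
GCD = 1; from the row with r=1: x=-11, y=17
Check: 258*(-11) + 167*(17) = -2838 + 2839 = 1

GCD = 1, x = -11, y = 17


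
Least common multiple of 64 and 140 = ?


GCD(64, 140) = 4
LCM = 64*140/4 = 8960/4 = 2240

LCM = 2240


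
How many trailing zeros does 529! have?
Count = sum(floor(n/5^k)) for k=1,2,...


floor(529/5) = 105
floor(529/25) = 21
floor(529/125) = 4
Total = 130

130 trailing zeros


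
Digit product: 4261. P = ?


4 × 2 × 6 × 1 = 48


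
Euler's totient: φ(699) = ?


699 = 3 × 233
Prime factors: 3, 233
φ(699) = 699 × (1-1/3) × (1-1/233)
= 699 × 2/3 × 232/233 = 464

φ(699) = 464


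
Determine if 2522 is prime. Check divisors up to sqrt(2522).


2522 / 2 = 1261 (exact division)
2522 is NOT prime.

No, 2522 is not prime


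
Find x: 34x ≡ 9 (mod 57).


GCD(34, 57) = 1, unique solution
a^(-1) mod 57 = 52
x = 52 * 9 mod 57 = 12

x ≡ 12 (mod 57)


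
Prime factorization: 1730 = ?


1730 / 2 = 865
865 / 5 = 173
173 / 173 = 1
1730 = 2 × 5 × 173


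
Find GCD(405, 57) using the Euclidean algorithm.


405 = 7 * 57 + 6
57 = 9 * 6 + 3
6 = 2 * 3 + 0
GCD = 3


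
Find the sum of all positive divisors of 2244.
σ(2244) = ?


Divisors of 2244: 1, 2, 3, 4, 6, 11, 12, 17, 22, 33, 34, 44, 51, 66, 68, 102, 132, 187, 204, 374, 561, 748, 1122, 2244
Sum = 1 + 2 + 3 + 4 + 6 + 11 + 12 + 17 + 22 + 33 + 34 + 44 + 51 + 66 + 68 + 102 + 132 + 187 + 204 + 374 + 561 + 748 + 1122 + 2244 = 6048

σ(2244) = 6048


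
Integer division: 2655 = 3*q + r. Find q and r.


2655 = 3 * 885 + 0
Check: 2655 + 0 = 2655

q = 885, r = 0


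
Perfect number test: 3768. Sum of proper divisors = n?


Proper divisors of 3768: 1, 2, 3, 4, 6, 8, 12, 24, 157, 314, 471, 628, 942, 1256, 1884
Sum = 1 + 2 + 3 + 4 + 6 + 8 + 12 + 24 + 157 + 314 + 471 + 628 + 942 + 1256 + 1884 = 5712

No, 3768 is not perfect (5712 ≠ 3768)


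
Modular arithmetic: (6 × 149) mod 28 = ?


6 × 149 = 894
894 mod 28 = 26


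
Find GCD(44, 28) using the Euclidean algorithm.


44 = 1 * 28 + 16
28 = 1 * 16 + 12
16 = 1 * 12 + 4
12 = 3 * 4 + 0
GCD = 4


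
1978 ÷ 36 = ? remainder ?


1978 = 36 * 54 + 34
Check: 1944 + 34 = 1978

q = 54, r = 34


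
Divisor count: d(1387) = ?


1387 = 19^1 × 73^1
d(1387) = (1+1) × (1+1) = 4

4 divisors


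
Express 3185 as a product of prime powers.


3185 / 5 = 637
637 / 7 = 91
91 / 7 = 13
13 / 13 = 1
3185 = 5 × 7^2 × 13


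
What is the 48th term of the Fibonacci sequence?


Sequence: 1, 1, 2, 3, 5, 8, 13, 21, 34, 55, 89, 144, 233, 377, 610, 987, 1597, 2584, 4181, 6765, 10946, 17711, 28657, 46368, 75025, 121393, 196418, 317811, 514229, 832040, 1346269, 2178309, 3524578, 5702887, 9227465, 14930352, 24157817, 39088169, 63245986, 102334155, 165580141, 267914296, 433494437, 701408733, 1134903170, 1836311903, 2971215073, 4807526976
F(48) = 4807526976


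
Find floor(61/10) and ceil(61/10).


61/10 = 6.1000
floor = 6
ceil = 7

floor = 6, ceil = 7


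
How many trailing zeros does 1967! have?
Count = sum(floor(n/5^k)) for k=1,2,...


floor(1967/5) = 393
floor(1967/25) = 78
floor(1967/125) = 15
floor(1967/625) = 3
Total = 489

489 trailing zeros


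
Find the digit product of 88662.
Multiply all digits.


8 × 8 × 6 × 6 × 2 = 4608


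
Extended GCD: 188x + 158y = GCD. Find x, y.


Tabular extended Euclidean (each row: r = 188*s + 158*t):
r=188, s=1, t=0
r=158, s=0, t=1
q=1: r=30, s=1, t=-1   [188*(1) + 158*(-1) = 30]
q=5: r=8, s=-5, t=6   [188*(-5) + 158*(6) = 8]
q=3: r=6, s=16, t=-19   [188*(16) + 158*(-19) = 6]
q=1: r=2, s=-21, t=25   [188*(-21) + 158*(25) = 2]
q=3: r=0, s=79, t=-94   [188*(79) + 158*(-94) = 0]
GCD = 2; from the row with r=2: x=-21, y=25
Check: 188*(-21) + 158*(25) = -3948 + 3950 = 2

GCD = 2, x = -21, y = 25


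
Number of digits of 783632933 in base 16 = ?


783632933 in base 16 = 2EB54A25
Number of digits = 8

8 digits (base 16)


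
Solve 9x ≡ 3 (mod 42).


GCD(9, 42) = 3 divides 3
Divide: 3x ≡ 1 (mod 14)
x ≡ 5 (mod 14)


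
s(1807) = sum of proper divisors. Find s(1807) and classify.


Proper divisors: 1, 13, 139
Sum = 1 + 13 + 139 = 153
153 < 1807 → deficient

s(1807) = 153 (deficient)


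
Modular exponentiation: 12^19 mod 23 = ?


12^1 mod 23 = 12
12^2 mod 23 = 6
12^3 mod 23 = 3
12^4 mod 23 = 13
12^5 mod 23 = 18
12^6 mod 23 = 9
12^7 mod 23 = 16
12^8 mod 23 = 8
12^9 mod 23 = 4
12^10 mod 23 = 2
12^11 mod 23 = 1
12^12 mod 23 = 12
12^13 mod 23 = 6
12^14 mod 23 = 3
12^15 mod 23 = 13
12^16 mod 23 = 18
12^17 mod 23 = 9
12^18 mod 23 = 16
12^19 mod 23 = 8


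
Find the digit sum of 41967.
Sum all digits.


4 + 1 + 9 + 6 + 7 = 27


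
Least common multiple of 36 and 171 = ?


GCD(36, 171) = 9
LCM = 36*171/9 = 6156/9 = 684

LCM = 684


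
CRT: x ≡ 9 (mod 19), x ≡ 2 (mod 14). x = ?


M = 19*14 = 266
M1 = M/19 = 14, M2 = M/14 = 19
M1^(-1) mod 19 = 15, M2^(-1) mod 14 = 3
x = 9*14*15 + 2*19*3 = 2004
2004 mod 266 = 142
Check: 142 mod 19 = 9 ✓, 142 mod 14 = 2 ✓

x ≡ 142 (mod 266)


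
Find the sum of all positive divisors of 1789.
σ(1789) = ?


Divisors of 1789: 1, 1789
Sum = 1 + 1789 = 1790

σ(1789) = 1790


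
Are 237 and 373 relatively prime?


Euclidean algorithm:
373 = 1 * 237 + 136
237 = 1 * 136 + 101
136 = 1 * 101 + 35
101 = 2 * 35 + 31
35 = 1 * 31 + 4
31 = 7 * 4 + 3
4 = 1 * 3 + 1
3 = 3 * 1 + 0
GCD(237, 373) = 1

Yes, coprime (GCD = 1)


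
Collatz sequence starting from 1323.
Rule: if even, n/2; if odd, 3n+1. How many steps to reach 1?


1323 → 3970 → 1985 → 5956 → 2978 → 1489 → 4468 → 2234 → 1117 → 3352 → 1676 → 838 → 419 → 1258 → 629 → 1888 → 944 → 472 → 236 → 118 → 59 → 178 → 89 → 268 → 134 → 67 → 202 → 101 → 304 → 152 → 76 → 38 → 19 → 58 → 29 → 88 → 44 → 22 → 11 → 34 → 17 → 52 → 26 → 13 → 40 → 20 → 10 → 5 → 16 → 8 → 4 → 2 → 1
Total steps = 52

52 steps


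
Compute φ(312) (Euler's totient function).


312 = 2^3 × 3 × 13
Prime factors: 2, 3, 13
φ(312) = 312 × (1-1/2) × (1-1/3) × (1-1/13)
= 312 × 1/2 × 2/3 × 12/13 = 96

φ(312) = 96


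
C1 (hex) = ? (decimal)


C1 (base 16) = 193 (decimal)
193 (decimal) = 193 (base 10)


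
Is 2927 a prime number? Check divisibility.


Check divisors up to sqrt(2927) = 54.1018
No divisors found.
2927 is prime.

Yes, 2927 is prime


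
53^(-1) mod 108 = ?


Use the extended Euclidean algorithm on (108, 53); each row r = 108*s + 53*t:
r=108, s=1, t=0
r=53, s=0, t=1
q=2: r=2, s=1, t=-2   [108*(1) + 53*(-2) = 2]
q=26: r=1, s=-26, t=53   [108*(-26) + 53*(53) = 1]
q=2: r=0, s=53, t=-108   [108*(53) + 53*(-108) = 0]
GCD = 1 with t = 53, so 53*(53) ≡ 1 (mod 108)
Inverse = 53 mod 108 = 53
Check: 53 * 53 = 2809 ≡ 1 (mod 108)

53^(-1) ≡ 53 (mod 108)


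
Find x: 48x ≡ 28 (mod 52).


GCD(48, 52) = 4 divides 28
Divide: 12x ≡ 7 (mod 13)
x ≡ 6 (mod 13)


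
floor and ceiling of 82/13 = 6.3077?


82/13 = 6.3077
floor = 6
ceil = 7

floor = 6, ceil = 7


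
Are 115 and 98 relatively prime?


Euclidean algorithm:
115 = 1 * 98 + 17
98 = 5 * 17 + 13
17 = 1 * 13 + 4
13 = 3 * 4 + 1
4 = 4 * 1 + 0
GCD(115, 98) = 1

Yes, coprime (GCD = 1)


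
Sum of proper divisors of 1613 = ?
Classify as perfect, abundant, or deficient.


Proper divisors: 1
Sum = 1 = 1
1 < 1613 → deficient

s(1613) = 1 (deficient)


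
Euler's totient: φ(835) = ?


835 = 5 × 167
Prime factors: 5, 167
φ(835) = 835 × (1-1/5) × (1-1/167)
= 835 × 4/5 × 166/167 = 664

φ(835) = 664


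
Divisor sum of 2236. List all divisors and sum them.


Divisors of 2236: 1, 2, 4, 13, 26, 43, 52, 86, 172, 559, 1118, 2236
Sum = 1 + 2 + 4 + 13 + 26 + 43 + 52 + 86 + 172 + 559 + 1118 + 2236 = 4312

σ(2236) = 4312


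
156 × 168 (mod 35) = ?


156 × 168 = 26208
26208 mod 35 = 28


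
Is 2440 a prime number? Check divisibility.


2440 / 2 = 1220 (exact division)
2440 is NOT prime.

No, 2440 is not prime


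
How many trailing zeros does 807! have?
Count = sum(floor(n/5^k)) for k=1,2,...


floor(807/5) = 161
floor(807/25) = 32
floor(807/125) = 6
floor(807/625) = 1
Total = 200

200 trailing zeros


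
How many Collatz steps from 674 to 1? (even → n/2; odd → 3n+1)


674 → 337 → 1012 → 506 → 253 → 760 → 380 → 190 → 95 → 286 → 143 → 430 → 215 → 646 → 323 → 970 → 485 → 1456 → 728 → 364 → 182 → 91 → 274 → 137 → 412 → 206 → 103 → 310 → 155 → 466 → 233 → 700 → 350 → 175 → 526 → 263 → 790 → 395 → 1186 → 593 → 1780 → 890 → 445 → 1336 → 668 → 334 → 167 → 502 → 251 → 754 → 377 → 1132 → 566 → 283 → 850 → 425 → 1276 → 638 → 319 → 958 → 479 → 1438 → 719 → 2158 → 1079 → 3238 → 1619 → 4858 → 2429 → 7288 → 3644 → 1822 → 911 → 2734 → 1367 → 4102 → 2051 → 6154 → 3077 → 9232 → 4616 → 2308 → 1154 → 577 → 1732 → 866 → 433 → 1300 → 650 → 325 → 976 → 488 → 244 → 122 → 61 → 184 → 92 → 46 → 23 → 70 → 35 → 106 → 53 → 160 → 80 → 40 → 20 → 10 → 5 → 16 → 8 → 4 → 2 → 1
Total steps = 113

113 steps


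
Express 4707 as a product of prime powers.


4707 / 3 = 1569
1569 / 3 = 523
523 / 523 = 1
4707 = 3^2 × 523


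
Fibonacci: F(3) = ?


Sequence: 1, 1, 2
F(3) = 2


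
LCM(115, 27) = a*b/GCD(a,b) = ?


GCD(115, 27) = 1
LCM = 115*27/1 = 3105/1 = 3105

LCM = 3105


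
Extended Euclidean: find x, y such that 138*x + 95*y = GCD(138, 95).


Tabular extended Euclidean (each row: r = 138*s + 95*t):
r=138, s=1, t=0
r=95, s=0, t=1
q=1: r=43, s=1, t=-1   [138*(1) + 95*(-1) = 43]
q=2: r=9, s=-2, t=3   [138*(-2) + 95*(3) = 9]
q=4: r=7, s=9, t=-13   [138*(9) + 95*(-13) = 7]
q=1: r=2, s=-11, t=16   [138*(-11) + 95*(16) = 2]
q=3: r=1, s=42, t=-61   [138*(42) + 95*(-61) = 1]
q=2: r=0, s=-95, t=138   [138*(-95) + 95*(138) = 0]
GCD = 1; from the row with r=1: x=42, y=-61
Check: 138*(42) + 95*(-61) = 5796 - 5795 = 1

GCD = 1, x = 42, y = -61


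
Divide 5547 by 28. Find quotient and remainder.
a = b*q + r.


5547 = 28 * 198 + 3
Check: 5544 + 3 = 5547

q = 198, r = 3


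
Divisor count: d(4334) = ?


4334 = 2^1 × 11^1 × 197^1
d(4334) = (1+1) × (1+1) × (1+1) = 8

8 divisors


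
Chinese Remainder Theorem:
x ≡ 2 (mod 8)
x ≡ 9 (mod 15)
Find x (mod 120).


M = 8*15 = 120
M1 = M/8 = 15, M2 = M/15 = 8
M1^(-1) mod 8 = 7, M2^(-1) mod 15 = 2
x = 2*15*7 + 9*8*2 = 354
354 mod 120 = 114
Check: 114 mod 8 = 2 ✓, 114 mod 15 = 9 ✓

x ≡ 114 (mod 120)


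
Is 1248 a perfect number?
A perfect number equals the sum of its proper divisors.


Proper divisors of 1248: 1, 2, 3, 4, 6, 8, 12, 13, 16, 24, 26, 32, 39, 48, 52, 78, 96, 104, 156, 208, 312, 416, 624
Sum = 1 + 2 + 3 + 4 + 6 + 8 + 12 + 13 + 16 + 24 + 26 + 32 + 39 + 48 + 52 + 78 + 96 + 104 + 156 + 208 + 312 + 416 + 624 = 2280

No, 1248 is not perfect (2280 ≠ 1248)


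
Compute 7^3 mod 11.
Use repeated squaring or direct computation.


7^1 mod 11 = 7
7^2 mod 11 = 5
7^3 mod 11 = 2


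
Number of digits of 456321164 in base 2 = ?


456321164 in base 2 = 11011001100101110100010001100
Number of digits = 29

29 digits (base 2)


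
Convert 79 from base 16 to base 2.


79 (base 16) = 121 (decimal)
121 (decimal) = 1111001 (base 2)


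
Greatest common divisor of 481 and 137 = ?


481 = 3 * 137 + 70
137 = 1 * 70 + 67
70 = 1 * 67 + 3
67 = 22 * 3 + 1
3 = 3 * 1 + 0
GCD = 1


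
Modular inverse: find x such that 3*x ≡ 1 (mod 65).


Use the extended Euclidean algorithm on (65, 3); each row r = 65*s + 3*t:
r=65, s=1, t=0
r=3, s=0, t=1
q=21: r=2, s=1, t=-21   [65*(1) + 3*(-21) = 2]
q=1: r=1, s=-1, t=22   [65*(-1) + 3*(22) = 1]
q=2: r=0, s=3, t=-65   [65*(3) + 3*(-65) = 0]
GCD = 1 with t = 22, so 3*(22) ≡ 1 (mod 65)
Inverse = 22 mod 65 = 22
Check: 3 * 22 = 66 ≡ 1 (mod 65)

3^(-1) ≡ 22 (mod 65)


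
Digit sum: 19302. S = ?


1 + 9 + 3 + 0 + 2 = 15


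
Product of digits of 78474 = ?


7 × 8 × 4 × 7 × 4 = 6272


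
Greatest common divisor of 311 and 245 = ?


311 = 1 * 245 + 66
245 = 3 * 66 + 47
66 = 1 * 47 + 19
47 = 2 * 19 + 9
19 = 2 * 9 + 1
9 = 9 * 1 + 0
GCD = 1


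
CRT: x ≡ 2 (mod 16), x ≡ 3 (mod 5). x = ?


M = 16*5 = 80
M1 = M/16 = 5, M2 = M/5 = 16
M1^(-1) mod 16 = 13, M2^(-1) mod 5 = 1
x = 2*5*13 + 3*16*1 = 178
178 mod 80 = 18
Check: 18 mod 16 = 2 ✓, 18 mod 5 = 3 ✓

x ≡ 18 (mod 80)


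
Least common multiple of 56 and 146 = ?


GCD(56, 146) = 2
LCM = 56*146/2 = 8176/2 = 4088

LCM = 4088


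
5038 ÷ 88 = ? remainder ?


5038 = 88 * 57 + 22
Check: 5016 + 22 = 5038

q = 57, r = 22


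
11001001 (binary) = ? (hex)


11001001 (base 2) = 201 (decimal)
201 (decimal) = C9 (base 16)


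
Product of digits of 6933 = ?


6 × 9 × 3 × 3 = 486


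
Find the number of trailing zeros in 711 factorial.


floor(711/5) = 142
floor(711/25) = 28
floor(711/125) = 5
floor(711/625) = 1
Total = 176

176 trailing zeros


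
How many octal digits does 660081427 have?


660081427 in base 8 = 4726005423
Number of digits = 10

10 digits (base 8)


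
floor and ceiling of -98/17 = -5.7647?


-98/17 = -5.7647
floor = -6
ceil = -5

floor = -6, ceil = -5


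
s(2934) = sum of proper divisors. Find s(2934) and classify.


Proper divisors: 1, 2, 3, 6, 9, 18, 163, 326, 489, 978, 1467
Sum = 1 + 2 + 3 + 6 + 9 + 18 + 163 + 326 + 489 + 978 + 1467 = 3462
3462 > 2934 → abundant

s(2934) = 3462 (abundant)


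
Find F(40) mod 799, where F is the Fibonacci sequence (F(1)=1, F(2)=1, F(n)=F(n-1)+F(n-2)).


F(k) mod 799 for k=1..40:
1, 1, 2, 3, 5, 8, 13, 21, 34, 55, 89, 144, 233, 377, 610, 188, 798, 187, 186, 373, 559, 133, 692, 26, 718, 744, 663, 608, 472, 281, 753, 235, 189, 424, 613, 238, 52, 290, 342, 632
F(40) mod 799 = 632


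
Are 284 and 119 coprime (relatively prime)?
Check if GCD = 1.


Euclidean algorithm:
284 = 2 * 119 + 46
119 = 2 * 46 + 27
46 = 1 * 27 + 19
27 = 1 * 19 + 8
19 = 2 * 8 + 3
8 = 2 * 3 + 2
3 = 1 * 2 + 1
2 = 2 * 1 + 0
GCD(284, 119) = 1

Yes, coprime (GCD = 1)


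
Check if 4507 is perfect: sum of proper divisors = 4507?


Proper divisors of 4507: 1
Sum = 1 = 1

No, 4507 is not perfect (1 ≠ 4507)


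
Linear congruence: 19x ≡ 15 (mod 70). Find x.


GCD(19, 70) = 1, unique solution
a^(-1) mod 70 = 59
x = 59 * 15 mod 70 = 45

x ≡ 45 (mod 70)


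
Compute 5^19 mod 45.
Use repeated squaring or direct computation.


5^1 mod 45 = 5
5^2 mod 45 = 25
5^3 mod 45 = 35
5^4 mod 45 = 40
5^5 mod 45 = 20
5^6 mod 45 = 10
5^7 mod 45 = 5
5^8 mod 45 = 25
5^9 mod 45 = 35
5^10 mod 45 = 40
5^11 mod 45 = 20
5^12 mod 45 = 10
5^13 mod 45 = 5
5^14 mod 45 = 25
5^15 mod 45 = 35
5^16 mod 45 = 40
5^17 mod 45 = 20
5^18 mod 45 = 10
5^19 mod 45 = 5


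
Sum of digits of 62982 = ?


6 + 2 + 9 + 8 + 2 = 27


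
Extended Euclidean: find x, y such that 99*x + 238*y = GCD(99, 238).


Tabular extended Euclidean (each row: r = 99*s + 238*t):
r=99, s=1, t=0
r=238, s=0, t=1
q=0: r=99, s=1, t=0   [99*(1) + 238*(0) = 99]
q=2: r=40, s=-2, t=1   [99*(-2) + 238*(1) = 40]
q=2: r=19, s=5, t=-2   [99*(5) + 238*(-2) = 19]
q=2: r=2, s=-12, t=5   [99*(-12) + 238*(5) = 2]
q=9: r=1, s=113, t=-47   [99*(113) + 238*(-47) = 1]
q=2: r=0, s=-238, t=99   [99*(-238) + 238*(99) = 0]
GCD = 1; from the row with r=1: x=113, y=-47
Check: 99*(113) + 238*(-47) = 11187 - 11186 = 1

GCD = 1, x = 113, y = -47


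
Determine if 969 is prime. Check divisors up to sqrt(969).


969 / 3 = 323 (exact division)
969 is NOT prime.

No, 969 is not prime


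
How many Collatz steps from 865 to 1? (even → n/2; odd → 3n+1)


865 → 2596 → 1298 → 649 → 1948 → 974 → 487 → 1462 → 731 → 2194 → 1097 → 3292 → 1646 → 823 → 2470 → 1235 → 3706 → 1853 → 5560 → 2780 → 1390 → 695 → 2086 → 1043 → 3130 → 1565 → 4696 → 2348 → 1174 → 587 → 1762 → 881 → 2644 → 1322 → 661 → 1984 → 992 → 496 → 248 → 124 → 62 → 31 → 94 → 47 → 142 → 71 → 214 → 107 → 322 → 161 → 484 → 242 → 121 → 364 → 182 → 91 → 274 → 137 → 412 → 206 → 103 → 310 → 155 → 466 → 233 → 700 → 350 → 175 → 526 → 263 → 790 → 395 → 1186 → 593 → 1780 → 890 → 445 → 1336 → 668 → 334 → 167 → 502 → 251 → 754 → 377 → 1132 → 566 → 283 → 850 → 425 → 1276 → 638 → 319 → 958 → 479 → 1438 → 719 → 2158 → 1079 → 3238 → 1619 → 4858 → 2429 → 7288 → 3644 → 1822 → 911 → 2734 → 1367 → 4102 → 2051 → 6154 → 3077 → 9232 → 4616 → 2308 → 1154 → 577 → 1732 → 866 → 433 → 1300 → 650 → 325 → 976 → 488 → 244 → 122 → 61 → 184 → 92 → 46 → 23 → 70 → 35 → 106 → 53 → 160 → 80 → 40 → 20 → 10 → 5 → 16 → 8 → 4 → 2 → 1
Total steps = 147

147 steps


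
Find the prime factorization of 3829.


3829 / 7 = 547
547 / 547 = 1
3829 = 7 × 547


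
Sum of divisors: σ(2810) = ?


Divisors of 2810: 1, 2, 5, 10, 281, 562, 1405, 2810
Sum = 1 + 2 + 5 + 10 + 281 + 562 + 1405 + 2810 = 5076

σ(2810) = 5076


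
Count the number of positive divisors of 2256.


2256 = 2^4 × 3^1 × 47^1
d(2256) = (4+1) × (1+1) × (1+1) = 20

20 divisors


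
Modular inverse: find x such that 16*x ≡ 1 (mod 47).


Use the extended Euclidean algorithm on (47, 16); each row r = 47*s + 16*t:
r=47, s=1, t=0
r=16, s=0, t=1
q=2: r=15, s=1, t=-2   [47*(1) + 16*(-2) = 15]
q=1: r=1, s=-1, t=3   [47*(-1) + 16*(3) = 1]
q=15: r=0, s=16, t=-47   [47*(16) + 16*(-47) = 0]
GCD = 1 with t = 3, so 16*(3) ≡ 1 (mod 47)
Inverse = 3 mod 47 = 3
Check: 16 * 3 = 48 ≡ 1 (mod 47)

16^(-1) ≡ 3 (mod 47)


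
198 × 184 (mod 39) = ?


198 × 184 = 36432
36432 mod 39 = 6


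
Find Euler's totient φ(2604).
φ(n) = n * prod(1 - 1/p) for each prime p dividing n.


2604 = 2^2 × 3 × 7 × 31
Prime factors: 2, 3, 7, 31
φ(2604) = 2604 × (1-1/2) × (1-1/3) × (1-1/7) × (1-1/31)
= 2604 × 1/2 × 2/3 × 6/7 × 30/31 = 720

φ(2604) = 720


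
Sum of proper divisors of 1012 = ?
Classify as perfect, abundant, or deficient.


Proper divisors: 1, 2, 4, 11, 22, 23, 44, 46, 92, 253, 506
Sum = 1 + 2 + 4 + 11 + 22 + 23 + 44 + 46 + 92 + 253 + 506 = 1004
1004 < 1012 → deficient

s(1012) = 1004 (deficient)


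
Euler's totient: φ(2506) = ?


2506 = 2 × 7 × 179
Prime factors: 2, 7, 179
φ(2506) = 2506 × (1-1/2) × (1-1/7) × (1-1/179)
= 2506 × 1/2 × 6/7 × 178/179 = 1068

φ(2506) = 1068


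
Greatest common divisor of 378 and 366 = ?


378 = 1 * 366 + 12
366 = 30 * 12 + 6
12 = 2 * 6 + 0
GCD = 6


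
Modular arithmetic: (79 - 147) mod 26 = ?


79 - 147 = -68
-68 mod 26 = 10


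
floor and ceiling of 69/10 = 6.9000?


69/10 = 6.9000
floor = 6
ceil = 7

floor = 6, ceil = 7


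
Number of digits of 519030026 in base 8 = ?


519030026 in base 8 = 3673742412
Number of digits = 10

10 digits (base 8)


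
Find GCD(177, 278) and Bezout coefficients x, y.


Tabular extended Euclidean (each row: r = 177*s + 278*t):
r=177, s=1, t=0
r=278, s=0, t=1
q=0: r=177, s=1, t=0   [177*(1) + 278*(0) = 177]
q=1: r=101, s=-1, t=1   [177*(-1) + 278*(1) = 101]
q=1: r=76, s=2, t=-1   [177*(2) + 278*(-1) = 76]
q=1: r=25, s=-3, t=2   [177*(-3) + 278*(2) = 25]
q=3: r=1, s=11, t=-7   [177*(11) + 278*(-7) = 1]
q=25: r=0, s=-278, t=177   [177*(-278) + 278*(177) = 0]
GCD = 1; from the row with r=1: x=11, y=-7
Check: 177*(11) + 278*(-7) = 1947 - 1946 = 1

GCD = 1, x = 11, y = -7


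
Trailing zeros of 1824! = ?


floor(1824/5) = 364
floor(1824/25) = 72
floor(1824/125) = 14
floor(1824/625) = 2
Total = 452

452 trailing zeros


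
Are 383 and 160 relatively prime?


Euclidean algorithm:
383 = 2 * 160 + 63
160 = 2 * 63 + 34
63 = 1 * 34 + 29
34 = 1 * 29 + 5
29 = 5 * 5 + 4
5 = 1 * 4 + 1
4 = 4 * 1 + 0
GCD(383, 160) = 1

Yes, coprime (GCD = 1)


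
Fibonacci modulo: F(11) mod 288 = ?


F(k) mod 288 for k=1..11:
1, 1, 2, 3, 5, 8, 13, 21, 34, 55, 89
F(11) mod 288 = 89


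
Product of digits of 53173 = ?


5 × 3 × 1 × 7 × 3 = 315


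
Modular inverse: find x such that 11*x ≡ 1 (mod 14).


Use the extended Euclidean algorithm on (14, 11); each row r = 14*s + 11*t:
r=14, s=1, t=0
r=11, s=0, t=1
q=1: r=3, s=1, t=-1   [14*(1) + 11*(-1) = 3]
q=3: r=2, s=-3, t=4   [14*(-3) + 11*(4) = 2]
q=1: r=1, s=4, t=-5   [14*(4) + 11*(-5) = 1]
q=2: r=0, s=-11, t=14   [14*(-11) + 11*(14) = 0]
GCD = 1 with t = -5, so 11*(-5) ≡ 1 (mod 14)
Inverse = -5 mod 14 = 9
Check: 11 * 9 = 99 ≡ 1 (mod 14)

11^(-1) ≡ 9 (mod 14)
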